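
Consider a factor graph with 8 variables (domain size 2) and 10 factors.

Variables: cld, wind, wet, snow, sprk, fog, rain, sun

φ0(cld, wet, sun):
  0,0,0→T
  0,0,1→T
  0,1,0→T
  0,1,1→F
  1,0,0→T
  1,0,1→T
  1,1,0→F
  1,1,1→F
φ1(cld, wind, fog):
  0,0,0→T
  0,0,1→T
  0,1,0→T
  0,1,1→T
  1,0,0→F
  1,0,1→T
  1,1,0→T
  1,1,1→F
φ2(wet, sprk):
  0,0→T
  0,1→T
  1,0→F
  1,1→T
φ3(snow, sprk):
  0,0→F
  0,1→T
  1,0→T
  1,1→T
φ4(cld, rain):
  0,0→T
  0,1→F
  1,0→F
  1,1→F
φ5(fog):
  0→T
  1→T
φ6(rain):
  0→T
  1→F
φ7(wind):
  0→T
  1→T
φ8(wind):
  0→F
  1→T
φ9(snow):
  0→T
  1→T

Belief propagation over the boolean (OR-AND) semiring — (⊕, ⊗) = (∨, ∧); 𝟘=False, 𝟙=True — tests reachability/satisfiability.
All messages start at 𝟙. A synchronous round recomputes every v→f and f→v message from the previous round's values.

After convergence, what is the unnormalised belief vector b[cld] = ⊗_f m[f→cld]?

b[cld] = [T, F]

init: all messages = 𝟙 over 2 values
r1 m[φ0→cld] = [T, T]
r1 m[φ0→wet] = [T, T]
r1 m[φ0→sun] = [T, T]
r1 m[φ1→cld] = [T, T]
r1 m[φ1→wind] = [T, T]
r1 m[φ1→fog] = [T, T]
r1 m[φ2→wet] = [T, T]
r1 m[φ2→sprk] = [T, T]
r1 m[φ3→snow] = [T, T]
r1 m[φ3→sprk] = [T, T]
r1 m[φ4→cld] = [T, F]
r1 m[φ4→rain] = [T, F]
r1 m[φ5→fog] = [T, T]
r1 m[φ6→rain] = [T, F]
r1 m[φ7→wind] = [T, T]
r1 m[φ8→wind] = [F, T]
r1 m[φ9→snow] = [T, T]
r1 m[cld→φ0] = [T, T]
r1 m[cld→φ1] = [T, T]
r1 m[cld→φ4] = [T, T]
r1 m[wind→φ1] = [T, T]
r1 m[wind→φ7] = [T, T]
r1 m[wind→φ8] = [T, T]
r1 m[wet→φ0] = [T, T]
r1 m[wet→φ2] = [T, T]
r1 m[snow→φ3] = [T, T]
r1 m[snow→φ9] = [T, T]
r1 m[sprk→φ2] = [T, T]
r1 m[sprk→φ3] = [T, T]
r1 m[fog→φ1] = [T, T]
r1 m[fog→φ5] = [T, T]
r1 m[rain→φ4] = [T, T]
r1 m[rain→φ6] = [T, T]
r1 m[sun→φ0] = [T, T]
r2 m[φ0→cld] = [T, T]
r2 m[φ0→wet] = [T, T]
r2 m[φ0→sun] = [T, T]
r2 m[φ1→cld] = [T, T]
r2 m[φ1→wind] = [T, T]
r2 m[φ1→fog] = [T, T]
r2 m[φ2→wet] = [T, T]
r2 m[φ2→sprk] = [T, T]
r2 m[φ3→snow] = [T, T]
r2 m[φ3→sprk] = [T, T]
r2 m[φ4→cld] = [T, F]
r2 m[φ4→rain] = [T, F]
r2 m[φ5→fog] = [T, T]
r2 m[φ6→rain] = [T, F]
r2 m[φ7→wind] = [T, T]
r2 m[φ8→wind] = [F, T]
r2 m[φ9→snow] = [T, T]
r2 m[cld→φ0] = [T, F]
r2 m[cld→φ1] = [T, F]
r2 m[cld→φ4] = [T, T]
r2 m[wind→φ1] = [F, T]
r2 m[wind→φ7] = [F, T]
r2 m[wind→φ8] = [T, T]
r2 m[wet→φ0] = [T, T]
r2 m[wet→φ2] = [T, T]
r2 m[snow→φ3] = [T, T]
r2 m[snow→φ9] = [T, T]
r2 m[sprk→φ2] = [T, T]
r2 m[sprk→φ3] = [T, T]
r2 m[fog→φ1] = [T, T]
r2 m[fog→φ5] = [T, T]
r2 m[rain→φ4] = [T, F]
r2 m[rain→φ6] = [T, F]
r2 m[sun→φ0] = [T, T]
r3 m[φ0→cld] = [T, T]
r3 m[φ0→wet] = [T, T]
r3 m[φ0→sun] = [T, T]
r3 m[φ1→cld] = [T, T]
r3 m[φ1→wind] = [T, T]
r3 m[φ1→fog] = [T, T]
r3 m[φ2→wet] = [T, T]
r3 m[φ2→sprk] = [T, T]
r3 m[φ3→snow] = [T, T]
r3 m[φ3→sprk] = [T, T]
r3 m[φ4→cld] = [T, F]
r3 m[φ4→rain] = [T, F]
r3 m[φ5→fog] = [T, T]
r3 m[φ6→rain] = [T, F]
r3 m[φ7→wind] = [T, T]
r3 m[φ8→wind] = [F, T]
r3 m[φ9→snow] = [T, T]
r3 m[cld→φ0] = [T, F]
r3 m[cld→φ1] = [T, F]
r3 m[cld→φ4] = [T, T]
r3 m[wind→φ1] = [F, T]
r3 m[wind→φ7] = [F, T]
r3 m[wind→φ8] = [T, T]
r3 m[wet→φ0] = [T, T]
r3 m[wet→φ2] = [T, T]
r3 m[snow→φ3] = [T, T]
r3 m[snow→φ9] = [T, T]
r3 m[sprk→φ2] = [T, T]
r3 m[sprk→φ3] = [T, T]
r3 m[fog→φ1] = [T, T]
r3 m[fog→φ5] = [T, T]
r3 m[rain→φ4] = [T, F]
r3 m[rain→φ6] = [T, F]
r3 m[sun→φ0] = [T, T]
fixed point reached at round 3
b[cld] = ⊗ incoming = [T, F]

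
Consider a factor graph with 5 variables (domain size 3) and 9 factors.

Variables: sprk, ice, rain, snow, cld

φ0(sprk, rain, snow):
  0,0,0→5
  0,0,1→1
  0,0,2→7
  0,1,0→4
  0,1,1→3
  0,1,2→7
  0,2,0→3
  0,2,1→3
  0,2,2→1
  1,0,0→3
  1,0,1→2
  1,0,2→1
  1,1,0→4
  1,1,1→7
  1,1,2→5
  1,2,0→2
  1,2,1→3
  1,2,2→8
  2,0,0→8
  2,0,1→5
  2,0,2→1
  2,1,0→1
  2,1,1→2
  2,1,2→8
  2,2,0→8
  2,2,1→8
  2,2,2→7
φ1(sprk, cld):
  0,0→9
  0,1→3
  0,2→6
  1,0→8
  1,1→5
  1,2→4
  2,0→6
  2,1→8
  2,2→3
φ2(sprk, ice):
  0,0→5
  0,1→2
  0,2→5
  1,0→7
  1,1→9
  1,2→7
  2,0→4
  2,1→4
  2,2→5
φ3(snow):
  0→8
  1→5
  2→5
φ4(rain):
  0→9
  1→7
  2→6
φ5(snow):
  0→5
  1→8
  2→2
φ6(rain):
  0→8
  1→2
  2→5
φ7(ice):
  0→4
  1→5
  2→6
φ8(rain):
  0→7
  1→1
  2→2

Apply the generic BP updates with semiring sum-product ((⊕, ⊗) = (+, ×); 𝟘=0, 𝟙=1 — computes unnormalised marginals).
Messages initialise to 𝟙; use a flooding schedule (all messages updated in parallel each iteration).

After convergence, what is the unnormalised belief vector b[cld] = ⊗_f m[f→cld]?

init: all messages = 𝟙 over 3 values
r1 m[φ0→sprk] = [34, 35, 48]
r1 m[φ0→rain] = [33, 41, 43]
r1 m[φ0→snow] = [38, 34, 45]
r1 m[φ1→sprk] = [18, 17, 17]
r1 m[φ1→cld] = [23, 16, 13]
r1 m[φ2→sprk] = [12, 23, 13]
r1 m[φ2→ice] = [16, 15, 17]
r1 m[φ3→snow] = [8, 5, 5]
r1 m[φ4→rain] = [9, 7, 6]
r1 m[φ5→snow] = [5, 8, 2]
r1 m[φ6→rain] = [8, 2, 5]
r1 m[φ7→ice] = [4, 5, 6]
r1 m[φ8→rain] = [7, 1, 2]
r1 m[sprk→φ0] = [1, 1, 1]
r1 m[sprk→φ1] = [1, 1, 1]
r1 m[sprk→φ2] = [1, 1, 1]
r1 m[ice→φ2] = [1, 1, 1]
r1 m[ice→φ7] = [1, 1, 1]
r1 m[rain→φ0] = [1, 1, 1]
r1 m[rain→φ4] = [1, 1, 1]
r1 m[rain→φ6] = [1, 1, 1]
r1 m[rain→φ8] = [1, 1, 1]
r1 m[snow→φ0] = [1, 1, 1]
r1 m[snow→φ3] = [1, 1, 1]
r1 m[snow→φ5] = [1, 1, 1]
r1 m[cld→φ1] = [1, 1, 1]
r2 m[φ0→sprk] = [34, 35, 48]
r2 m[φ0→rain] = [33, 41, 43]
r2 m[φ0→snow] = [38, 34, 45]
r2 m[φ1→sprk] = [18, 17, 17]
r2 m[φ1→cld] = [23, 16, 13]
r2 m[φ2→sprk] = [12, 23, 13]
r2 m[φ2→ice] = [16, 15, 17]
r2 m[φ3→snow] = [8, 5, 5]
r2 m[φ4→rain] = [9, 7, 6]
r2 m[φ5→snow] = [5, 8, 2]
r2 m[φ6→rain] = [8, 2, 5]
r2 m[φ7→ice] = [4, 5, 6]
r2 m[φ8→rain] = [7, 1, 2]
r2 m[sprk→φ0] = [216, 391, 221]
r2 m[sprk→φ1] = [408, 805, 624]
r2 m[sprk→φ2] = [612, 595, 816]
r2 m[ice→φ2] = [4, 5, 6]
r2 m[ice→φ7] = [16, 15, 17]
r2 m[rain→φ0] = [504, 14, 60]
r2 m[rain→φ4] = [1848, 82, 430]
r2 m[rain→φ6] = [2079, 287, 516]
r2 m[rain→φ8] = [2376, 574, 1290]
r2 m[snow→φ0] = [40, 40, 10]
r2 m[snow→φ3] = [190, 272, 90]
r2 m[snow→φ5] = [304, 170, 225]
r2 m[cld→φ1] = [1, 1, 1]
r3 m[φ0→sprk] = [176140, 129500, 312520]
r3 m[φ0→rain] = [266200, 311390, 320390]
r3 m[φ0→snow] = [2255550, 1328830, 1437246]
r3 m[φ1→sprk] = [18, 17, 17]
r3 m[φ1→cld] = [13856, 10241, 7540]
r3 m[φ2→sprk] = [60, 115, 66]
r3 m[φ2→ice] = [10489, 9843, 11305]
r3 m[φ3→snow] = [8, 5, 5]
r3 m[φ4→rain] = [9, 7, 6]
r3 m[φ5→snow] = [5, 8, 2]
r3 m[φ6→rain] = [8, 2, 5]
r3 m[φ7→ice] = [4, 5, 6]
r3 m[φ8→rain] = [7, 1, 2]
r3 m[sprk→φ0] = [216, 391, 221]
r3 m[sprk→φ1] = [408, 805, 624]
r3 m[sprk→φ2] = [612, 595, 816]
r3 m[ice→φ2] = [4, 5, 6]
r3 m[ice→φ7] = [16, 15, 17]
r3 m[rain→φ0] = [504, 14, 60]
r3 m[rain→φ4] = [1848, 82, 430]
r3 m[rain→φ6] = [2079, 287, 516]
r3 m[rain→φ8] = [2376, 574, 1290]
r3 m[snow→φ0] = [40, 40, 10]
r3 m[snow→φ3] = [190, 272, 90]
r3 m[snow→φ5] = [304, 170, 225]
r3 m[cld→φ1] = [1, 1, 1]
r4 m[φ0→sprk] = [176140, 129500, 312520]
r4 m[φ0→rain] = [266200, 311390, 320390]
r4 m[φ0→snow] = [2255550, 1328830, 1437246]
r4 m[φ1→sprk] = [18, 17, 17]
r4 m[φ1→cld] = [13856, 10241, 7540]
r4 m[φ2→sprk] = [60, 115, 66]
r4 m[φ2→ice] = [10489, 9843, 11305]
r4 m[φ3→snow] = [8, 5, 5]
r4 m[φ4→rain] = [9, 7, 6]
r4 m[φ5→snow] = [5, 8, 2]
r4 m[φ6→rain] = [8, 2, 5]
r4 m[φ7→ice] = [4, 5, 6]
r4 m[φ8→rain] = [7, 1, 2]
r4 m[sprk→φ0] = [1080, 1955, 1122]
r4 m[sprk→φ1] = [10568400, 14892500, 20626320]
r4 m[sprk→φ2] = [3170520, 2201500, 5312840]
r4 m[ice→φ2] = [4, 5, 6]
r4 m[ice→φ7] = [10489, 9843, 11305]
r4 m[rain→φ0] = [504, 14, 60]
r4 m[rain→φ4] = [14907200, 622780, 3203900]
r4 m[rain→φ6] = [16770600, 2179730, 3844680]
r4 m[rain→φ8] = [19166400, 4359460, 9611700]
r4 m[snow→φ0] = [40, 40, 10]
r4 m[snow→φ3] = [11277750, 10630640, 2874492]
r4 m[snow→φ5] = [18044400, 6644150, 7186230]
r4 m[cld→φ1] = [1, 1, 1]
r5 m[φ0→sprk] = [176140, 129500, 312520]
r5 m[φ0→rain] = [1340010, 1560350, 1614020]
r5 m[φ0→snow] = [11354692, 6695626, 7203842]
r5 m[φ1→sprk] = [18, 17, 17]
r5 m[φ1→cld] = [338013520, 271178260, 184859360]
r5 m[φ2→sprk] = [60, 115, 66]
r5 m[φ2→ice] = [52514460, 47405900, 57827300]
r5 m[φ3→snow] = [8, 5, 5]
r5 m[φ4→rain] = [9, 7, 6]
r5 m[φ5→snow] = [5, 8, 2]
r5 m[φ6→rain] = [8, 2, 5]
r5 m[φ7→ice] = [4, 5, 6]
r5 m[φ8→rain] = [7, 1, 2]
r5 m[sprk→φ0] = [1080, 1955, 1122]
r5 m[sprk→φ1] = [10568400, 14892500, 20626320]
r5 m[sprk→φ2] = [3170520, 2201500, 5312840]
r5 m[ice→φ2] = [4, 5, 6]
r5 m[ice→φ7] = [10489, 9843, 11305]
r5 m[rain→φ0] = [504, 14, 60]
r5 m[rain→φ4] = [14907200, 622780, 3203900]
r5 m[rain→φ6] = [16770600, 2179730, 3844680]
r5 m[rain→φ8] = [19166400, 4359460, 9611700]
r5 m[snow→φ0] = [40, 40, 10]
r5 m[snow→φ3] = [11277750, 10630640, 2874492]
r5 m[snow→φ5] = [18044400, 6644150, 7186230]
r5 m[cld→φ1] = [1, 1, 1]
r6 m[φ0→sprk] = [176140, 129500, 312520]
r6 m[φ0→rain] = [1340010, 1560350, 1614020]
r6 m[φ0→snow] = [11354692, 6695626, 7203842]
r6 m[φ1→sprk] = [18, 17, 17]
r6 m[φ1→cld] = [338013520, 271178260, 184859360]
r6 m[φ2→sprk] = [60, 115, 66]
r6 m[φ2→ice] = [52514460, 47405900, 57827300]
r6 m[φ3→snow] = [8, 5, 5]
r6 m[φ4→rain] = [9, 7, 6]
r6 m[φ5→snow] = [5, 8, 2]
r6 m[φ6→rain] = [8, 2, 5]
r6 m[φ7→ice] = [4, 5, 6]
r6 m[φ8→rain] = [7, 1, 2]
r6 m[sprk→φ0] = [1080, 1955, 1122]
r6 m[sprk→φ1] = [10568400, 14892500, 20626320]
r6 m[sprk→φ2] = [3170520, 2201500, 5312840]
r6 m[ice→φ2] = [4, 5, 6]
r6 m[ice→φ7] = [52514460, 47405900, 57827300]
r6 m[rain→φ0] = [504, 14, 60]
r6 m[rain→φ4] = [75040560, 3120700, 16140200]
r6 m[rain→φ6] = [84420630, 10922450, 19368240]
r6 m[rain→φ8] = [96480720, 21844900, 48420600]
r6 m[snow→φ0] = [40, 40, 10]
r6 m[snow→φ3] = [56773460, 53565008, 14407684]
r6 m[snow→φ5] = [90837536, 33478130, 36019210]
r6 m[cld→φ1] = [1, 1, 1]
r7 m[φ0→sprk] = [176140, 129500, 312520]
r7 m[φ0→rain] = [1340010, 1560350, 1614020]
r7 m[φ0→snow] = [11354692, 6695626, 7203842]
r7 m[φ1→sprk] = [18, 17, 17]
r7 m[φ1→cld] = [338013520, 271178260, 184859360]
r7 m[φ2→sprk] = [60, 115, 66]
r7 m[φ2→ice] = [52514460, 47405900, 57827300]
r7 m[φ3→snow] = [8, 5, 5]
r7 m[φ4→rain] = [9, 7, 6]
r7 m[φ5→snow] = [5, 8, 2]
r7 m[φ6→rain] = [8, 2, 5]
r7 m[φ7→ice] = [4, 5, 6]
r7 m[φ8→rain] = [7, 1, 2]
r7 m[sprk→φ0] = [1080, 1955, 1122]
r7 m[sprk→φ1] = [10568400, 14892500, 20626320]
r7 m[sprk→φ2] = [3170520, 2201500, 5312840]
r7 m[ice→φ2] = [4, 5, 6]
r7 m[ice→φ7] = [52514460, 47405900, 57827300]
r7 m[rain→φ0] = [504, 14, 60]
r7 m[rain→φ4] = [75040560, 3120700, 16140200]
r7 m[rain→φ6] = [84420630, 10922450, 19368240]
r7 m[rain→φ8] = [96480720, 21844900, 48420600]
r7 m[snow→φ0] = [40, 40, 10]
r7 m[snow→φ3] = [56773460, 53565008, 14407684]
r7 m[snow→φ5] = [90837536, 33478130, 36019210]
r7 m[cld→φ1] = [1, 1, 1]
fixed point reached at round 7
b[cld] = ⊗ incoming = [338013520, 271178260, 184859360]

b[cld] = [338013520, 271178260, 184859360]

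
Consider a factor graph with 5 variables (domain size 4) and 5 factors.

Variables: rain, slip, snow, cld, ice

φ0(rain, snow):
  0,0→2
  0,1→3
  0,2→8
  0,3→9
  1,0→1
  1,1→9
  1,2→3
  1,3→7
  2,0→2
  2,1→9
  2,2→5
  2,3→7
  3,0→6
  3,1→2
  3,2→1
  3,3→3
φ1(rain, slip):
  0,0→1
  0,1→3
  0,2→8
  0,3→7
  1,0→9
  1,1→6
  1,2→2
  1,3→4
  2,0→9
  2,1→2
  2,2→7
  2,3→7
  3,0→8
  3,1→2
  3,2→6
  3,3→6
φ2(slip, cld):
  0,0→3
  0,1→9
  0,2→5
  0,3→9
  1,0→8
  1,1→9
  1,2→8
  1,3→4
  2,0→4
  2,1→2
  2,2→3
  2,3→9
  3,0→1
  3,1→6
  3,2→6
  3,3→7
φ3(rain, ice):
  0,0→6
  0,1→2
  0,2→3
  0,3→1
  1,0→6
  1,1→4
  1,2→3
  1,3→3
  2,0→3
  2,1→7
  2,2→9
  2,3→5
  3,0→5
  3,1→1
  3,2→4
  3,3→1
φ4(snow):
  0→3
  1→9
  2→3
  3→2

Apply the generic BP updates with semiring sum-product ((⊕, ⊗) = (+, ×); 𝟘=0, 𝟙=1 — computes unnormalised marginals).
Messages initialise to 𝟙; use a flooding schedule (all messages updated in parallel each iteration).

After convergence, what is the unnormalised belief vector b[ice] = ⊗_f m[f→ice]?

init: all messages = 𝟙 over 4 values
r1 m[φ0→rain] = [22, 20, 23, 12]
r1 m[φ0→snow] = [11, 23, 17, 26]
r1 m[φ1→rain] = [19, 21, 25, 22]
r1 m[φ1→slip] = [27, 13, 23, 24]
r1 m[φ2→slip] = [26, 29, 18, 20]
r1 m[φ2→cld] = [16, 26, 22, 29]
r1 m[φ3→rain] = [12, 16, 24, 11]
r1 m[φ3→ice] = [20, 14, 19, 10]
r1 m[φ4→snow] = [3, 9, 3, 2]
r1 m[rain→φ0] = [1, 1, 1, 1]
r1 m[rain→φ1] = [1, 1, 1, 1]
r1 m[rain→φ3] = [1, 1, 1, 1]
r1 m[slip→φ1] = [1, 1, 1, 1]
r1 m[slip→φ2] = [1, 1, 1, 1]
r1 m[snow→φ0] = [1, 1, 1, 1]
r1 m[snow→φ4] = [1, 1, 1, 1]
r1 m[cld→φ2] = [1, 1, 1, 1]
r1 m[ice→φ3] = [1, 1, 1, 1]
r2 m[φ0→rain] = [22, 20, 23, 12]
r2 m[φ0→snow] = [11, 23, 17, 26]
r2 m[φ1→rain] = [19, 21, 25, 22]
r2 m[φ1→slip] = [27, 13, 23, 24]
r2 m[φ2→slip] = [26, 29, 18, 20]
r2 m[φ2→cld] = [16, 26, 22, 29]
r2 m[φ3→rain] = [12, 16, 24, 11]
r2 m[φ3→ice] = [20, 14, 19, 10]
r2 m[φ4→snow] = [3, 9, 3, 2]
r2 m[rain→φ0] = [228, 336, 600, 242]
r2 m[rain→φ1] = [264, 320, 552, 132]
r2 m[rain→φ3] = [418, 420, 575, 264]
r2 m[slip→φ1] = [26, 29, 18, 20]
r2 m[slip→φ2] = [27, 13, 23, 24]
r2 m[snow→φ0] = [3, 9, 3, 2]
r2 m[snow→φ4] = [11, 23, 17, 26]
r2 m[cld→φ2] = [1, 1, 1, 1]
r2 m[ice→φ3] = [1, 1, 1, 1]
r3 m[φ0→rain] = [75, 107, 116, 45]
r3 m[φ0→snow] = [3444, 9592, 6074, 9330]
r3 m[φ1→rain] = [397, 524, 558, 494]
r3 m[φ1→slip] = [9168, 4080, 7408, 7784]
r3 m[φ2→slip] = [26, 29, 18, 20]
r3 m[φ2→cld] = [301, 550, 452, 670]
r3 m[φ3→rain] = [12, 16, 24, 11]
r3 m[φ3→ice] = [8073, 6805, 8745, 4817]
r3 m[φ4→snow] = [3, 9, 3, 2]
r3 m[rain→φ0] = [228, 336, 600, 242]
r3 m[rain→φ1] = [264, 320, 552, 132]
r3 m[rain→φ3] = [418, 420, 575, 264]
r3 m[slip→φ1] = [26, 29, 18, 20]
r3 m[slip→φ2] = [27, 13, 23, 24]
r3 m[snow→φ0] = [3, 9, 3, 2]
r3 m[snow→φ4] = [11, 23, 17, 26]
r3 m[cld→φ2] = [1, 1, 1, 1]
r3 m[ice→φ3] = [1, 1, 1, 1]
r4 m[φ0→rain] = [75, 107, 116, 45]
r4 m[φ0→snow] = [3444, 9592, 6074, 9330]
r4 m[φ1→rain] = [397, 524, 558, 494]
r4 m[φ1→slip] = [9168, 4080, 7408, 7784]
r4 m[φ2→slip] = [26, 29, 18, 20]
r4 m[φ2→cld] = [301, 550, 452, 670]
r4 m[φ3→rain] = [12, 16, 24, 11]
r4 m[φ3→ice] = [8073, 6805, 8745, 4817]
r4 m[φ4→snow] = [3, 9, 3, 2]
r4 m[rain→φ0] = [4764, 8384, 13392, 5434]
r4 m[rain→φ1] = [900, 1712, 2784, 495]
r4 m[rain→φ3] = [29775, 56068, 64728, 22230]
r4 m[slip→φ1] = [26, 29, 18, 20]
r4 m[slip→φ2] = [9168, 4080, 7408, 7784]
r4 m[snow→φ0] = [3, 9, 3, 2]
r4 m[snow→φ4] = [3444, 9592, 6074, 9330]
r4 m[cld→φ2] = [1, 1, 1, 1]
r4 m[ice→φ3] = [1, 1, 1, 1]
r5 m[φ0→rain] = [75, 107, 116, 45]
r5 m[φ0→snow] = [77300, 221144, 135658, 211610]
r5 m[φ1→rain] = [397, 524, 558, 494]
r5 m[φ1→slip] = [45324, 19530, 33082, 35606]
r5 m[φ2→slip] = [26, 29, 18, 20]
r5 m[φ2→cld] = [97560, 180752, 147408, 219992]
r5 m[φ3→rain] = [12, 16, 24, 11]
r5 m[φ3→ice] = [820392, 759148, 929001, 543849]
r5 m[φ4→snow] = [3, 9, 3, 2]
r5 m[rain→φ0] = [4764, 8384, 13392, 5434]
r5 m[rain→φ1] = [900, 1712, 2784, 495]
r5 m[rain→φ3] = [29775, 56068, 64728, 22230]
r5 m[slip→φ1] = [26, 29, 18, 20]
r5 m[slip→φ2] = [9168, 4080, 7408, 7784]
r5 m[snow→φ0] = [3, 9, 3, 2]
r5 m[snow→φ4] = [3444, 9592, 6074, 9330]
r5 m[cld→φ2] = [1, 1, 1, 1]
r5 m[ice→φ3] = [1, 1, 1, 1]
r6 m[φ0→rain] = [75, 107, 116, 45]
r6 m[φ0→snow] = [77300, 221144, 135658, 211610]
r6 m[φ1→rain] = [397, 524, 558, 494]
r6 m[φ1→slip] = [45324, 19530, 33082, 35606]
r6 m[φ2→slip] = [26, 29, 18, 20]
r6 m[φ2→cld] = [97560, 180752, 147408, 219992]
r6 m[φ3→rain] = [12, 16, 24, 11]
r6 m[φ3→ice] = [820392, 759148, 929001, 543849]
r6 m[φ4→snow] = [3, 9, 3, 2]
r6 m[rain→φ0] = [4764, 8384, 13392, 5434]
r6 m[rain→φ1] = [900, 1712, 2784, 495]
r6 m[rain→φ3] = [29775, 56068, 64728, 22230]
r6 m[slip→φ1] = [26, 29, 18, 20]
r6 m[slip→φ2] = [45324, 19530, 33082, 35606]
r6 m[snow→φ0] = [3, 9, 3, 2]
r6 m[snow→φ4] = [77300, 221144, 135658, 211610]
r6 m[cld→φ2] = [1, 1, 1, 1]
r6 m[ice→φ3] = [1, 1, 1, 1]
r7 m[φ0→rain] = [75, 107, 116, 45]
r7 m[φ0→snow] = [77300, 221144, 135658, 211610]
r7 m[φ1→rain] = [397, 524, 558, 494]
r7 m[φ1→slip] = [45324, 19530, 33082, 35606]
r7 m[φ2→slip] = [26, 29, 18, 20]
r7 m[φ2→cld] = [460146, 863486, 695742, 1033016]
r7 m[φ3→rain] = [12, 16, 24, 11]
r7 m[φ3→ice] = [820392, 759148, 929001, 543849]
r7 m[φ4→snow] = [3, 9, 3, 2]
r7 m[rain→φ0] = [4764, 8384, 13392, 5434]
r7 m[rain→φ1] = [900, 1712, 2784, 495]
r7 m[rain→φ3] = [29775, 56068, 64728, 22230]
r7 m[slip→φ1] = [26, 29, 18, 20]
r7 m[slip→φ2] = [45324, 19530, 33082, 35606]
r7 m[snow→φ0] = [3, 9, 3, 2]
r7 m[snow→φ4] = [77300, 221144, 135658, 211610]
r7 m[cld→φ2] = [1, 1, 1, 1]
r7 m[ice→φ3] = [1, 1, 1, 1]
r8 m[φ0→rain] = [75, 107, 116, 45]
r8 m[φ0→snow] = [77300, 221144, 135658, 211610]
r8 m[φ1→rain] = [397, 524, 558, 494]
r8 m[φ1→slip] = [45324, 19530, 33082, 35606]
r8 m[φ2→slip] = [26, 29, 18, 20]
r8 m[φ2→cld] = [460146, 863486, 695742, 1033016]
r8 m[φ3→rain] = [12, 16, 24, 11]
r8 m[φ3→ice] = [820392, 759148, 929001, 543849]
r8 m[φ4→snow] = [3, 9, 3, 2]
r8 m[rain→φ0] = [4764, 8384, 13392, 5434]
r8 m[rain→φ1] = [900, 1712, 2784, 495]
r8 m[rain→φ3] = [29775, 56068, 64728, 22230]
r8 m[slip→φ1] = [26, 29, 18, 20]
r8 m[slip→φ2] = [45324, 19530, 33082, 35606]
r8 m[snow→φ0] = [3, 9, 3, 2]
r8 m[snow→φ4] = [77300, 221144, 135658, 211610]
r8 m[cld→φ2] = [1, 1, 1, 1]
r8 m[ice→φ3] = [1, 1, 1, 1]
fixed point reached at round 8
b[ice] = ⊗ incoming = [820392, 759148, 929001, 543849]

b[ice] = [820392, 759148, 929001, 543849]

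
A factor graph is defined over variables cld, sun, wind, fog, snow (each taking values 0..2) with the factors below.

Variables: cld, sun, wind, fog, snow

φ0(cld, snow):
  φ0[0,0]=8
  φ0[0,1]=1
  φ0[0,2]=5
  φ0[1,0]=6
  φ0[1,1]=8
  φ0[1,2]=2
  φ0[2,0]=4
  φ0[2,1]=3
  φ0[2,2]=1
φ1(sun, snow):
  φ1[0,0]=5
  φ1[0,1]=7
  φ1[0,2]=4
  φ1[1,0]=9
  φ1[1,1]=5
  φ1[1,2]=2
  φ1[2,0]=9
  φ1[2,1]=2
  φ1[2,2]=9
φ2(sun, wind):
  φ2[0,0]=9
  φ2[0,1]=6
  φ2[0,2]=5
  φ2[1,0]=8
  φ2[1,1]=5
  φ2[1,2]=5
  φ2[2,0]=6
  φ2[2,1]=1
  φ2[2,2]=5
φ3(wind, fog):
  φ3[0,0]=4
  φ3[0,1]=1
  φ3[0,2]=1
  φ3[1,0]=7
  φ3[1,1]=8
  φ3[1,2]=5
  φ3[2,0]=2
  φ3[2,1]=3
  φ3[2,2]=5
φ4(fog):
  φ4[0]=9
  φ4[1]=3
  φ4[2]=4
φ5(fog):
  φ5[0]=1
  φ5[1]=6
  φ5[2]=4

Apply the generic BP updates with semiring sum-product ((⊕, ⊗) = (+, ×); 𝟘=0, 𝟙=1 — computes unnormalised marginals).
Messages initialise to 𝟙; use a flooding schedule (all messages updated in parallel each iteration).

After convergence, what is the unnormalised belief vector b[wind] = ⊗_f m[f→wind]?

b[wind] = [371420, 770308, 533520]

init: all messages = 𝟙 over 3 values
r1 m[φ0→cld] = [14, 16, 8]
r1 m[φ0→snow] = [18, 12, 8]
r1 m[φ1→sun] = [16, 16, 20]
r1 m[φ1→snow] = [23, 14, 15]
r1 m[φ2→sun] = [20, 18, 12]
r1 m[φ2→wind] = [23, 12, 15]
r1 m[φ3→wind] = [6, 20, 10]
r1 m[φ3→fog] = [13, 12, 11]
r1 m[φ4→fog] = [9, 3, 4]
r1 m[φ5→fog] = [1, 6, 4]
r1 m[cld→φ0] = [1, 1, 1]
r1 m[sun→φ1] = [1, 1, 1]
r1 m[sun→φ2] = [1, 1, 1]
r1 m[wind→φ2] = [1, 1, 1]
r1 m[wind→φ3] = [1, 1, 1]
r1 m[fog→φ3] = [1, 1, 1]
r1 m[fog→φ4] = [1, 1, 1]
r1 m[fog→φ5] = [1, 1, 1]
r1 m[snow→φ0] = [1, 1, 1]
r1 m[snow→φ1] = [1, 1, 1]
r2 m[φ0→cld] = [14, 16, 8]
r2 m[φ0→snow] = [18, 12, 8]
r2 m[φ1→sun] = [16, 16, 20]
r2 m[φ1→snow] = [23, 14, 15]
r2 m[φ2→sun] = [20, 18, 12]
r2 m[φ2→wind] = [23, 12, 15]
r2 m[φ3→wind] = [6, 20, 10]
r2 m[φ3→fog] = [13, 12, 11]
r2 m[φ4→fog] = [9, 3, 4]
r2 m[φ5→fog] = [1, 6, 4]
r2 m[cld→φ0] = [1, 1, 1]
r2 m[sun→φ1] = [20, 18, 12]
r2 m[sun→φ2] = [16, 16, 20]
r2 m[wind→φ2] = [6, 20, 10]
r2 m[wind→φ3] = [23, 12, 15]
r2 m[fog→φ3] = [9, 18, 16]
r2 m[fog→φ4] = [13, 72, 44]
r2 m[fog→φ5] = [117, 36, 44]
r2 m[snow→φ0] = [23, 14, 15]
r2 m[snow→φ1] = [18, 12, 8]
r3 m[φ0→cld] = [273, 280, 149]
r3 m[φ0→snow] = [18, 12, 8]
r3 m[φ1→sun] = [206, 238, 258]
r3 m[φ1→snow] = [370, 254, 224]
r3 m[φ2→sun] = [224, 198, 106]
r3 m[φ2→wind] = [392, 196, 260]
r3 m[φ3→wind] = [70, 287, 152]
r3 m[φ3→fog] = [206, 164, 158]
r3 m[φ4→fog] = [9, 3, 4]
r3 m[φ5→fog] = [1, 6, 4]
r3 m[cld→φ0] = [1, 1, 1]
r3 m[sun→φ1] = [20, 18, 12]
r3 m[sun→φ2] = [16, 16, 20]
r3 m[wind→φ2] = [6, 20, 10]
r3 m[wind→φ3] = [23, 12, 15]
r3 m[fog→φ3] = [9, 18, 16]
r3 m[fog→φ4] = [13, 72, 44]
r3 m[fog→φ5] = [117, 36, 44]
r3 m[snow→φ0] = [23, 14, 15]
r3 m[snow→φ1] = [18, 12, 8]
r4 m[φ0→cld] = [273, 280, 149]
r4 m[φ0→snow] = [18, 12, 8]
r4 m[φ1→sun] = [206, 238, 258]
r4 m[φ1→snow] = [370, 254, 224]
r4 m[φ2→sun] = [224, 198, 106]
r4 m[φ2→wind] = [392, 196, 260]
r4 m[φ3→wind] = [70, 287, 152]
r4 m[φ3→fog] = [206, 164, 158]
r4 m[φ4→fog] = [9, 3, 4]
r4 m[φ5→fog] = [1, 6, 4]
r4 m[cld→φ0] = [1, 1, 1]
r4 m[sun→φ1] = [224, 198, 106]
r4 m[sun→φ2] = [206, 238, 258]
r4 m[wind→φ2] = [70, 287, 152]
r4 m[wind→φ3] = [392, 196, 260]
r4 m[fog→φ3] = [9, 18, 16]
r4 m[fog→φ4] = [206, 984, 632]
r4 m[fog→φ5] = [1854, 492, 632]
r4 m[snow→φ0] = [370, 254, 224]
r4 m[snow→φ1] = [18, 12, 8]
r5 m[φ0→cld] = [4334, 4700, 2466]
r5 m[φ0→snow] = [18, 12, 8]
r5 m[φ1→sun] = [206, 238, 258]
r5 m[φ1→snow] = [3856, 2770, 2246]
r5 m[φ2→sun] = [3112, 2755, 1467]
r5 m[φ2→wind] = [5306, 2684, 3510]
r5 m[φ3→wind] = [70, 287, 152]
r5 m[φ3→fog] = [3460, 2740, 2672]
r5 m[φ4→fog] = [9, 3, 4]
r5 m[φ5→fog] = [1, 6, 4]
r5 m[cld→φ0] = [1, 1, 1]
r5 m[sun→φ1] = [224, 198, 106]
r5 m[sun→φ2] = [206, 238, 258]
r5 m[wind→φ2] = [70, 287, 152]
r5 m[wind→φ3] = [392, 196, 260]
r5 m[fog→φ3] = [9, 18, 16]
r5 m[fog→φ4] = [206, 984, 632]
r5 m[fog→φ5] = [1854, 492, 632]
r5 m[snow→φ0] = [370, 254, 224]
r5 m[snow→φ1] = [18, 12, 8]
r6 m[φ0→cld] = [4334, 4700, 2466]
r6 m[φ0→snow] = [18, 12, 8]
r6 m[φ1→sun] = [206, 238, 258]
r6 m[φ1→snow] = [3856, 2770, 2246]
r6 m[φ2→sun] = [3112, 2755, 1467]
r6 m[φ2→wind] = [5306, 2684, 3510]
r6 m[φ3→wind] = [70, 287, 152]
r6 m[φ3→fog] = [3460, 2740, 2672]
r6 m[φ4→fog] = [9, 3, 4]
r6 m[φ5→fog] = [1, 6, 4]
r6 m[cld→φ0] = [1, 1, 1]
r6 m[sun→φ1] = [3112, 2755, 1467]
r6 m[sun→φ2] = [206, 238, 258]
r6 m[wind→φ2] = [70, 287, 152]
r6 m[wind→φ3] = [5306, 2684, 3510]
r6 m[fog→φ3] = [9, 18, 16]
r6 m[fog→φ4] = [3460, 16440, 10688]
r6 m[fog→φ5] = [31140, 8220, 10688]
r6 m[snow→φ0] = [3856, 2770, 2246]
r6 m[snow→φ1] = [18, 12, 8]
r7 m[φ0→cld] = [44848, 49788, 25980]
r7 m[φ0→snow] = [18, 12, 8]
r7 m[φ1→sun] = [206, 238, 258]
r7 m[φ1→snow] = [53558, 38493, 31161]
r7 m[φ2→sun] = [3112, 2755, 1467]
r7 m[φ2→wind] = [5306, 2684, 3510]
r7 m[φ3→wind] = [70, 287, 152]
r7 m[φ3→fog] = [47032, 37308, 36276]
r7 m[φ4→fog] = [9, 3, 4]
r7 m[φ5→fog] = [1, 6, 4]
r7 m[cld→φ0] = [1, 1, 1]
r7 m[sun→φ1] = [3112, 2755, 1467]
r7 m[sun→φ2] = [206, 238, 258]
r7 m[wind→φ2] = [70, 287, 152]
r7 m[wind→φ3] = [5306, 2684, 3510]
r7 m[fog→φ3] = [9, 18, 16]
r7 m[fog→φ4] = [3460, 16440, 10688]
r7 m[fog→φ5] = [31140, 8220, 10688]
r7 m[snow→φ0] = [3856, 2770, 2246]
r7 m[snow→φ1] = [18, 12, 8]
r8 m[φ0→cld] = [44848, 49788, 25980]
r8 m[φ0→snow] = [18, 12, 8]
r8 m[φ1→sun] = [206, 238, 258]
r8 m[φ1→snow] = [53558, 38493, 31161]
r8 m[φ2→sun] = [3112, 2755, 1467]
r8 m[φ2→wind] = [5306, 2684, 3510]
r8 m[φ3→wind] = [70, 287, 152]
r8 m[φ3→fog] = [47032, 37308, 36276]
r8 m[φ4→fog] = [9, 3, 4]
r8 m[φ5→fog] = [1, 6, 4]
r8 m[cld→φ0] = [1, 1, 1]
r8 m[sun→φ1] = [3112, 2755, 1467]
r8 m[sun→φ2] = [206, 238, 258]
r8 m[wind→φ2] = [70, 287, 152]
r8 m[wind→φ3] = [5306, 2684, 3510]
r8 m[fog→φ3] = [9, 18, 16]
r8 m[fog→φ4] = [47032, 223848, 145104]
r8 m[fog→φ5] = [423288, 111924, 145104]
r8 m[snow→φ0] = [53558, 38493, 31161]
r8 m[snow→φ1] = [18, 12, 8]
r9 m[φ0→cld] = [622762, 691614, 360872]
r9 m[φ0→snow] = [18, 12, 8]
r9 m[φ1→sun] = [206, 238, 258]
r9 m[φ1→snow] = [53558, 38493, 31161]
r9 m[φ2→sun] = [3112, 2755, 1467]
r9 m[φ2→wind] = [5306, 2684, 3510]
r9 m[φ3→wind] = [70, 287, 152]
r9 m[φ3→fog] = [47032, 37308, 36276]
r9 m[φ4→fog] = [9, 3, 4]
r9 m[φ5→fog] = [1, 6, 4]
r9 m[cld→φ0] = [1, 1, 1]
r9 m[sun→φ1] = [3112, 2755, 1467]
r9 m[sun→φ2] = [206, 238, 258]
r9 m[wind→φ2] = [70, 287, 152]
r9 m[wind→φ3] = [5306, 2684, 3510]
r9 m[fog→φ3] = [9, 18, 16]
r9 m[fog→φ4] = [47032, 223848, 145104]
r9 m[fog→φ5] = [423288, 111924, 145104]
r9 m[snow→φ0] = [53558, 38493, 31161]
r9 m[snow→φ1] = [18, 12, 8]
r10 m[φ0→cld] = [622762, 691614, 360872]
r10 m[φ0→snow] = [18, 12, 8]
r10 m[φ1→sun] = [206, 238, 258]
r10 m[φ1→snow] = [53558, 38493, 31161]
r10 m[φ2→sun] = [3112, 2755, 1467]
r10 m[φ2→wind] = [5306, 2684, 3510]
r10 m[φ3→wind] = [70, 287, 152]
r10 m[φ3→fog] = [47032, 37308, 36276]
r10 m[φ4→fog] = [9, 3, 4]
r10 m[φ5→fog] = [1, 6, 4]
r10 m[cld→φ0] = [1, 1, 1]
r10 m[sun→φ1] = [3112, 2755, 1467]
r10 m[sun→φ2] = [206, 238, 258]
r10 m[wind→φ2] = [70, 287, 152]
r10 m[wind→φ3] = [5306, 2684, 3510]
r10 m[fog→φ3] = [9, 18, 16]
r10 m[fog→φ4] = [47032, 223848, 145104]
r10 m[fog→φ5] = [423288, 111924, 145104]
r10 m[snow→φ0] = [53558, 38493, 31161]
r10 m[snow→φ1] = [18, 12, 8]
fixed point reached at round 10
b[wind] = ⊗ incoming = [371420, 770308, 533520]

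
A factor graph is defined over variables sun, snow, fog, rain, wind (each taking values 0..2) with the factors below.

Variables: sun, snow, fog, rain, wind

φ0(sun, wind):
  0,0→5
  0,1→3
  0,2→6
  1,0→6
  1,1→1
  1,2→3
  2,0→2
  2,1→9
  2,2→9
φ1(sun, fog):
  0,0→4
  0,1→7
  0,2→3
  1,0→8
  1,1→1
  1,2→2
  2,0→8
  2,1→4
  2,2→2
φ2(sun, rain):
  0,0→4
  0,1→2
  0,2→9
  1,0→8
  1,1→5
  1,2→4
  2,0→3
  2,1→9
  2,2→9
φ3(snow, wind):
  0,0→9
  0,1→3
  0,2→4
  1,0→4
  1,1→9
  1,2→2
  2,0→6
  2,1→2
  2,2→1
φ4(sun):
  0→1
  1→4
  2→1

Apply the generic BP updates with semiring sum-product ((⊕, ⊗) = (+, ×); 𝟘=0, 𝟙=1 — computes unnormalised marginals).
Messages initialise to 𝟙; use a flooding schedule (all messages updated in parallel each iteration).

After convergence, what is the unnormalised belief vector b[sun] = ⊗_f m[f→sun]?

b[sun] = [37590, 111452, 66738]

init: all messages = 𝟙 over 3 values
r1 m[φ0→sun] = [14, 10, 20]
r1 m[φ0→wind] = [13, 13, 18]
r1 m[φ1→sun] = [14, 11, 14]
r1 m[φ1→fog] = [20, 12, 7]
r1 m[φ2→sun] = [15, 17, 21]
r1 m[φ2→rain] = [15, 16, 22]
r1 m[φ3→snow] = [16, 15, 9]
r1 m[φ3→wind] = [19, 14, 7]
r1 m[φ4→sun] = [1, 4, 1]
r1 m[sun→φ0] = [1, 1, 1]
r1 m[sun→φ1] = [1, 1, 1]
r1 m[sun→φ2] = [1, 1, 1]
r1 m[sun→φ4] = [1, 1, 1]
r1 m[snow→φ3] = [1, 1, 1]
r1 m[fog→φ1] = [1, 1, 1]
r1 m[rain→φ2] = [1, 1, 1]
r1 m[wind→φ0] = [1, 1, 1]
r1 m[wind→φ3] = [1, 1, 1]
r2 m[φ0→sun] = [14, 10, 20]
r2 m[φ0→wind] = [13, 13, 18]
r2 m[φ1→sun] = [14, 11, 14]
r2 m[φ1→fog] = [20, 12, 7]
r2 m[φ2→sun] = [15, 17, 21]
r2 m[φ2→rain] = [15, 16, 22]
r2 m[φ3→snow] = [16, 15, 9]
r2 m[φ3→wind] = [19, 14, 7]
r2 m[φ4→sun] = [1, 4, 1]
r2 m[sun→φ0] = [210, 748, 294]
r2 m[sun→φ1] = [210, 680, 420]
r2 m[sun→φ2] = [196, 440, 280]
r2 m[sun→φ4] = [2940, 1870, 5880]
r2 m[snow→φ3] = [1, 1, 1]
r2 m[fog→φ1] = [1, 1, 1]
r2 m[rain→φ2] = [1, 1, 1]
r2 m[wind→φ0] = [19, 14, 7]
r2 m[wind→φ3] = [13, 13, 18]
r3 m[φ0→sun] = [179, 149, 227]
r3 m[φ0→wind] = [6126, 4024, 6150]
r3 m[φ1→sun] = [14, 11, 14]
r3 m[φ1→fog] = [9640, 3830, 2830]
r3 m[φ2→sun] = [15, 17, 21]
r3 m[φ2→rain] = [5144, 5112, 6044]
r3 m[φ3→snow] = [228, 205, 122]
r3 m[φ3→wind] = [19, 14, 7]
r3 m[φ4→sun] = [1, 4, 1]
r3 m[sun→φ0] = [210, 748, 294]
r3 m[sun→φ1] = [210, 680, 420]
r3 m[sun→φ2] = [196, 440, 280]
r3 m[sun→φ4] = [2940, 1870, 5880]
r3 m[snow→φ3] = [1, 1, 1]
r3 m[fog→φ1] = [1, 1, 1]
r3 m[rain→φ2] = [1, 1, 1]
r3 m[wind→φ0] = [19, 14, 7]
r3 m[wind→φ3] = [13, 13, 18]
r4 m[φ0→sun] = [179, 149, 227]
r4 m[φ0→wind] = [6126, 4024, 6150]
r4 m[φ1→sun] = [14, 11, 14]
r4 m[φ1→fog] = [9640, 3830, 2830]
r4 m[φ2→sun] = [15, 17, 21]
r4 m[φ2→rain] = [5144, 5112, 6044]
r4 m[φ3→snow] = [228, 205, 122]
r4 m[φ3→wind] = [19, 14, 7]
r4 m[φ4→sun] = [1, 4, 1]
r4 m[sun→φ0] = [210, 748, 294]
r4 m[sun→φ1] = [2685, 10132, 4767]
r4 m[sun→φ2] = [2506, 6556, 3178]
r4 m[sun→φ4] = [37590, 27863, 66738]
r4 m[snow→φ3] = [1, 1, 1]
r4 m[fog→φ1] = [1, 1, 1]
r4 m[rain→φ2] = [1, 1, 1]
r4 m[wind→φ0] = [19, 14, 7]
r4 m[wind→φ3] = [6126, 4024, 6150]
r5 m[φ0→sun] = [179, 149, 227]
r5 m[φ0→wind] = [6126, 4024, 6150]
r5 m[φ1→sun] = [14, 11, 14]
r5 m[φ1→fog] = [129932, 47995, 37853]
r5 m[φ2→sun] = [15, 17, 21]
r5 m[φ2→rain] = [72006, 66394, 77380]
r5 m[φ3→snow] = [91806, 73020, 50954]
r5 m[φ3→wind] = [19, 14, 7]
r5 m[φ4→sun] = [1, 4, 1]
r5 m[sun→φ0] = [210, 748, 294]
r5 m[sun→φ1] = [2685, 10132, 4767]
r5 m[sun→φ2] = [2506, 6556, 3178]
r5 m[sun→φ4] = [37590, 27863, 66738]
r5 m[snow→φ3] = [1, 1, 1]
r5 m[fog→φ1] = [1, 1, 1]
r5 m[rain→φ2] = [1, 1, 1]
r5 m[wind→φ0] = [19, 14, 7]
r5 m[wind→φ3] = [6126, 4024, 6150]
r6 m[φ0→sun] = [179, 149, 227]
r6 m[φ0→wind] = [6126, 4024, 6150]
r6 m[φ1→sun] = [14, 11, 14]
r6 m[φ1→fog] = [129932, 47995, 37853]
r6 m[φ2→sun] = [15, 17, 21]
r6 m[φ2→rain] = [72006, 66394, 77380]
r6 m[φ3→snow] = [91806, 73020, 50954]
r6 m[φ3→wind] = [19, 14, 7]
r6 m[φ4→sun] = [1, 4, 1]
r6 m[sun→φ0] = [210, 748, 294]
r6 m[sun→φ1] = [2685, 10132, 4767]
r6 m[sun→φ2] = [2506, 6556, 3178]
r6 m[sun→φ4] = [37590, 27863, 66738]
r6 m[snow→φ3] = [1, 1, 1]
r6 m[fog→φ1] = [1, 1, 1]
r6 m[rain→φ2] = [1, 1, 1]
r6 m[wind→φ0] = [19, 14, 7]
r6 m[wind→φ3] = [6126, 4024, 6150]
fixed point reached at round 6
b[sun] = ⊗ incoming = [37590, 111452, 66738]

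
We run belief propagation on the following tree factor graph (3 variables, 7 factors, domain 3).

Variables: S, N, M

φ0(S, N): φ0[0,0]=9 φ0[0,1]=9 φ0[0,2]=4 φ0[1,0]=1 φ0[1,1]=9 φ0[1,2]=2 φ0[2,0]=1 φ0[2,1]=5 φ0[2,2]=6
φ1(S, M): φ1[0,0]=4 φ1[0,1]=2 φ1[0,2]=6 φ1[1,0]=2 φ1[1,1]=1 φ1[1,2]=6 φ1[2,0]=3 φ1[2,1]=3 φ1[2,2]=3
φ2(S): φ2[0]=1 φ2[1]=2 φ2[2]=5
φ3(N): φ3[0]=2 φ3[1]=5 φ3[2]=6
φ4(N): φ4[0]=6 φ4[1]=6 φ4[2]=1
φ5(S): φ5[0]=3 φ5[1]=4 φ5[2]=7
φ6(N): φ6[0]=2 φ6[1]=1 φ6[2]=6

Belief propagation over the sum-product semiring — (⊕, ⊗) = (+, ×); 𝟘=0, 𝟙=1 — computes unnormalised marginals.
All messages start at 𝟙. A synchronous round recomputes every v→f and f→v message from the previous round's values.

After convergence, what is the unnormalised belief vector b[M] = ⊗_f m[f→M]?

init: all messages = 𝟙 over 3 values
r1 m[φ0→S] = [22, 12, 12]
r1 m[φ0→N] = [11, 23, 12]
r1 m[φ1→S] = [12, 9, 9]
r1 m[φ1→M] = [9, 6, 15]
r1 m[φ2→S] = [1, 2, 5]
r1 m[φ3→N] = [2, 5, 6]
r1 m[φ4→N] = [6, 6, 1]
r1 m[φ5→S] = [3, 4, 7]
r1 m[φ6→N] = [2, 1, 6]
r1 m[S→φ0] = [1, 1, 1]
r1 m[S→φ1] = [1, 1, 1]
r1 m[S→φ2] = [1, 1, 1]
r1 m[S→φ5] = [1, 1, 1]
r1 m[N→φ0] = [1, 1, 1]
r1 m[N→φ3] = [1, 1, 1]
r1 m[N→φ4] = [1, 1, 1]
r1 m[N→φ6] = [1, 1, 1]
r1 m[M→φ1] = [1, 1, 1]
r2 m[φ0→S] = [22, 12, 12]
r2 m[φ0→N] = [11, 23, 12]
r2 m[φ1→S] = [12, 9, 9]
r2 m[φ1→M] = [9, 6, 15]
r2 m[φ2→S] = [1, 2, 5]
r2 m[φ3→N] = [2, 5, 6]
r2 m[φ4→N] = [6, 6, 1]
r2 m[φ5→S] = [3, 4, 7]
r2 m[φ6→N] = [2, 1, 6]
r2 m[S→φ0] = [36, 72, 315]
r2 m[S→φ1] = [66, 96, 420]
r2 m[S→φ2] = [792, 432, 756]
r2 m[S→φ5] = [264, 216, 540]
r2 m[N→φ0] = [24, 30, 36]
r2 m[N→φ3] = [132, 138, 72]
r2 m[N→φ4] = [44, 115, 432]
r2 m[N→φ6] = [132, 690, 72]
r2 m[M→φ1] = [1, 1, 1]
r3 m[φ0→S] = [630, 366, 390]
r3 m[φ0→N] = [711, 2547, 2178]
r3 m[φ1→S] = [12, 9, 9]
r3 m[φ1→M] = [1716, 1488, 2232]
r3 m[φ2→S] = [1, 2, 5]
r3 m[φ3→N] = [2, 5, 6]
r3 m[φ4→N] = [6, 6, 1]
r3 m[φ5→S] = [3, 4, 7]
r3 m[φ6→N] = [2, 1, 6]
r3 m[S→φ0] = [36, 72, 315]
r3 m[S→φ1] = [66, 96, 420]
r3 m[S→φ2] = [792, 432, 756]
r3 m[S→φ5] = [264, 216, 540]
r3 m[N→φ0] = [24, 30, 36]
r3 m[N→φ3] = [132, 138, 72]
r3 m[N→φ4] = [44, 115, 432]
r3 m[N→φ6] = [132, 690, 72]
r3 m[M→φ1] = [1, 1, 1]
r4 m[φ0→S] = [630, 366, 390]
r4 m[φ0→N] = [711, 2547, 2178]
r4 m[φ1→S] = [12, 9, 9]
r4 m[φ1→M] = [1716, 1488, 2232]
r4 m[φ2→S] = [1, 2, 5]
r4 m[φ3→N] = [2, 5, 6]
r4 m[φ4→N] = [6, 6, 1]
r4 m[φ5→S] = [3, 4, 7]
r4 m[φ6→N] = [2, 1, 6]
r4 m[S→φ0] = [36, 72, 315]
r4 m[S→φ1] = [1890, 2928, 13650]
r4 m[S→φ2] = [22680, 13176, 24570]
r4 m[S→φ5] = [7560, 6588, 17550]
r4 m[N→φ0] = [24, 30, 36]
r4 m[N→φ3] = [8532, 15282, 13068]
r4 m[N→φ4] = [2844, 12735, 78408]
r4 m[N→φ6] = [8532, 76410, 13068]
r4 m[M→φ1] = [1, 1, 1]
r5 m[φ0→S] = [630, 366, 390]
r5 m[φ0→N] = [711, 2547, 2178]
r5 m[φ1→S] = [12, 9, 9]
r5 m[φ1→M] = [54366, 47658, 69858]
r5 m[φ2→S] = [1, 2, 5]
r5 m[φ3→N] = [2, 5, 6]
r5 m[φ4→N] = [6, 6, 1]
r5 m[φ5→S] = [3, 4, 7]
r5 m[φ6→N] = [2, 1, 6]
r5 m[S→φ0] = [36, 72, 315]
r5 m[S→φ1] = [1890, 2928, 13650]
r5 m[S→φ2] = [22680, 13176, 24570]
r5 m[S→φ5] = [7560, 6588, 17550]
r5 m[N→φ0] = [24, 30, 36]
r5 m[N→φ3] = [8532, 15282, 13068]
r5 m[N→φ4] = [2844, 12735, 78408]
r5 m[N→φ6] = [8532, 76410, 13068]
r5 m[M→φ1] = [1, 1, 1]
r6 m[φ0→S] = [630, 366, 390]
r6 m[φ0→N] = [711, 2547, 2178]
r6 m[φ1→S] = [12, 9, 9]
r6 m[φ1→M] = [54366, 47658, 69858]
r6 m[φ2→S] = [1, 2, 5]
r6 m[φ3→N] = [2, 5, 6]
r6 m[φ4→N] = [6, 6, 1]
r6 m[φ5→S] = [3, 4, 7]
r6 m[φ6→N] = [2, 1, 6]
r6 m[S→φ0] = [36, 72, 315]
r6 m[S→φ1] = [1890, 2928, 13650]
r6 m[S→φ2] = [22680, 13176, 24570]
r6 m[S→φ5] = [7560, 6588, 17550]
r6 m[N→φ0] = [24, 30, 36]
r6 m[N→φ3] = [8532, 15282, 13068]
r6 m[N→φ4] = [2844, 12735, 78408]
r6 m[N→φ6] = [8532, 76410, 13068]
r6 m[M→φ1] = [1, 1, 1]
fixed point reached at round 6
b[M] = ⊗ incoming = [54366, 47658, 69858]

b[M] = [54366, 47658, 69858]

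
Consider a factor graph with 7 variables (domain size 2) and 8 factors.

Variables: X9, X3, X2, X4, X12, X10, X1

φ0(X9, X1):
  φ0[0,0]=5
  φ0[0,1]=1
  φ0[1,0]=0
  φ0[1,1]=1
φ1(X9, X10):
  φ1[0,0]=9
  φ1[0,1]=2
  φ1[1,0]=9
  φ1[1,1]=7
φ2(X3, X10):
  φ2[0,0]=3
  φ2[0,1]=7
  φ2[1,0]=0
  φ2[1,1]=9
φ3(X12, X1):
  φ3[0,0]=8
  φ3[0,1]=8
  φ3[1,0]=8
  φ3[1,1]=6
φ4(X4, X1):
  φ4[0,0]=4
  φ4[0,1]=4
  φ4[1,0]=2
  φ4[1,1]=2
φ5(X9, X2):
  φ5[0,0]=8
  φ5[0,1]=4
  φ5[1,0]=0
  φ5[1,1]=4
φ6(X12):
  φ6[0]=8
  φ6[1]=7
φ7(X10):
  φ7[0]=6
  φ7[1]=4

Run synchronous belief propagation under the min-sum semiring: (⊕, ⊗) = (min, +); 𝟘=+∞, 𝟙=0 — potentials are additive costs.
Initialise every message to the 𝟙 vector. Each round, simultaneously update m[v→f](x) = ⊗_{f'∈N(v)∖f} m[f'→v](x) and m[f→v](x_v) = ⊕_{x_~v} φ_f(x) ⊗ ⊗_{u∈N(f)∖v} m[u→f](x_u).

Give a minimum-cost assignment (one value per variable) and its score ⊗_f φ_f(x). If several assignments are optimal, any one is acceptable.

init: all messages = 𝟙 over 2 values
r1 m[φ0→X9] = [1, 0]
r1 m[φ0→X1] = [0, 1]
r1 m[φ1→X9] = [2, 7]
r1 m[φ1→X10] = [9, 2]
r1 m[φ2→X3] = [3, 0]
r1 m[φ2→X10] = [0, 7]
r1 m[φ3→X12] = [8, 6]
r1 m[φ3→X1] = [8, 6]
r1 m[φ4→X4] = [4, 2]
r1 m[φ4→X1] = [2, 2]
r1 m[φ5→X9] = [4, 0]
r1 m[φ5→X2] = [0, 4]
r1 m[φ6→X12] = [8, 7]
r1 m[φ7→X10] = [6, 4]
r1 m[X9→φ0] = [0, 0]
r1 m[X9→φ1] = [0, 0]
r1 m[X9→φ5] = [0, 0]
r1 m[X3→φ2] = [0, 0]
r1 m[X2→φ5] = [0, 0]
r1 m[X4→φ4] = [0, 0]
r1 m[X12→φ3] = [0, 0]
r1 m[X12→φ6] = [0, 0]
r1 m[X10→φ1] = [0, 0]
r1 m[X10→φ2] = [0, 0]
r1 m[X10→φ7] = [0, 0]
r1 m[X1→φ0] = [0, 0]
r1 m[X1→φ3] = [0, 0]
r1 m[X1→φ4] = [0, 0]
r2 m[φ0→X9] = [1, 0]
r2 m[φ0→X1] = [0, 1]
r2 m[φ1→X9] = [2, 7]
r2 m[φ1→X10] = [9, 2]
r2 m[φ2→X3] = [3, 0]
r2 m[φ2→X10] = [0, 7]
r2 m[φ3→X12] = [8, 6]
r2 m[φ3→X1] = [8, 6]
r2 m[φ4→X4] = [4, 2]
r2 m[φ4→X1] = [2, 2]
r2 m[φ5→X9] = [4, 0]
r2 m[φ5→X2] = [0, 4]
r2 m[φ6→X12] = [8, 7]
r2 m[φ7→X10] = [6, 4]
r2 m[X9→φ0] = [6, 7]
r2 m[X9→φ1] = [5, 0]
r2 m[X9→φ5] = [3, 7]
r2 m[X3→φ2] = [0, 0]
r2 m[X2→φ5] = [0, 0]
r2 m[X4→φ4] = [0, 0]
r2 m[X12→φ3] = [8, 7]
r2 m[X12→φ6] = [8, 6]
r2 m[X10→φ1] = [6, 11]
r2 m[X10→φ2] = [15, 6]
r2 m[X10→φ7] = [9, 9]
r2 m[X1→φ0] = [10, 8]
r2 m[X1→φ3] = [2, 3]
r2 m[X1→φ4] = [8, 7]
r3 m[φ0→X9] = [9, 9]
r3 m[φ0→X1] = [7, 7]
r3 m[φ1→X9] = [13, 15]
r3 m[φ1→X10] = [9, 7]
r3 m[φ2→X3] = [13, 15]
r3 m[φ2→X10] = [0, 7]
r3 m[φ3→X12] = [10, 9]
r3 m[φ3→X1] = [15, 13]
r3 m[φ4→X4] = [11, 9]
r3 m[φ4→X1] = [2, 2]
r3 m[φ5→X9] = [4, 0]
r3 m[φ5→X2] = [7, 7]
r3 m[φ6→X12] = [8, 7]
r3 m[φ7→X10] = [6, 4]
r3 m[X9→φ0] = [6, 7]
r3 m[X9→φ1] = [5, 0]
r3 m[X9→φ5] = [3, 7]
r3 m[X3→φ2] = [0, 0]
r3 m[X2→φ5] = [0, 0]
r3 m[X4→φ4] = [0, 0]
r3 m[X12→φ3] = [8, 7]
r3 m[X12→φ6] = [8, 6]
r3 m[X10→φ1] = [6, 11]
r3 m[X10→φ2] = [15, 6]
r3 m[X10→φ7] = [9, 9]
r3 m[X1→φ0] = [10, 8]
r3 m[X1→φ3] = [2, 3]
r3 m[X1→φ4] = [8, 7]
r4 m[φ0→X9] = [9, 9]
r4 m[φ0→X1] = [7, 7]
r4 m[φ1→X9] = [13, 15]
r4 m[φ1→X10] = [9, 7]
r4 m[φ2→X3] = [13, 15]
r4 m[φ2→X10] = [0, 7]
r4 m[φ3→X12] = [10, 9]
r4 m[φ3→X1] = [15, 13]
r4 m[φ4→X4] = [11, 9]
r4 m[φ4→X1] = [2, 2]
r4 m[φ5→X9] = [4, 0]
r4 m[φ5→X2] = [7, 7]
r4 m[φ6→X12] = [8, 7]
r4 m[φ7→X10] = [6, 4]
r4 m[X9→φ0] = [17, 15]
r4 m[X9→φ1] = [13, 9]
r4 m[X9→φ5] = [22, 24]
r4 m[X3→φ2] = [0, 0]
r4 m[X2→φ5] = [0, 0]
r4 m[X4→φ4] = [0, 0]
r4 m[X12→φ3] = [8, 7]
r4 m[X12→φ6] = [10, 9]
r4 m[X10→φ1] = [6, 11]
r4 m[X10→φ2] = [15, 11]
r4 m[X10→φ7] = [9, 14]
r4 m[X1→φ0] = [17, 15]
r4 m[X1→φ3] = [9, 9]
r4 m[X1→φ4] = [22, 20]
r5 m[φ0→X9] = [16, 16]
r5 m[φ0→X1] = [15, 16]
r5 m[φ1→X9] = [13, 15]
r5 m[φ1→X10] = [18, 15]
r5 m[φ2→X3] = [18, 15]
r5 m[φ2→X10] = [0, 7]
r5 m[φ3→X12] = [17, 15]
r5 m[φ3→X1] = [15, 13]
r5 m[φ4→X4] = [24, 22]
r5 m[φ4→X1] = [2, 2]
r5 m[φ5→X9] = [4, 0]
r5 m[φ5→X2] = [24, 26]
r5 m[φ6→X12] = [8, 7]
r5 m[φ7→X10] = [6, 4]
r5 m[X9→φ0] = [17, 15]
r5 m[X9→φ1] = [13, 9]
r5 m[X9→φ5] = [22, 24]
r5 m[X3→φ2] = [0, 0]
r5 m[X2→φ5] = [0, 0]
r5 m[X4→φ4] = [0, 0]
r5 m[X12→φ3] = [8, 7]
r5 m[X12→φ6] = [10, 9]
r5 m[X10→φ1] = [6, 11]
r5 m[X10→φ2] = [15, 11]
r5 m[X10→φ7] = [9, 14]
r5 m[X1→φ0] = [17, 15]
r5 m[X1→φ3] = [9, 9]
r5 m[X1→φ4] = [22, 20]
r6 m[φ0→X9] = [16, 16]
r6 m[φ0→X1] = [15, 16]
r6 m[φ1→X9] = [13, 15]
r6 m[φ1→X10] = [18, 15]
r6 m[φ2→X3] = [18, 15]
r6 m[φ2→X10] = [0, 7]
r6 m[φ3→X12] = [17, 15]
r6 m[φ3→X1] = [15, 13]
r6 m[φ4→X4] = [24, 22]
r6 m[φ4→X1] = [2, 2]
r6 m[φ5→X9] = [4, 0]
r6 m[φ5→X2] = [24, 26]
r6 m[φ6→X12] = [8, 7]
r6 m[φ7→X10] = [6, 4]
r6 m[X9→φ0] = [17, 15]
r6 m[X9→φ1] = [20, 16]
r6 m[X9→φ5] = [29, 31]
r6 m[X3→φ2] = [0, 0]
r6 m[X2→φ5] = [0, 0]
r6 m[X4→φ4] = [0, 0]
r6 m[X12→φ3] = [8, 7]
r6 m[X12→φ6] = [17, 15]
r6 m[X10→φ1] = [6, 11]
r6 m[X10→φ2] = [24, 19]
r6 m[X10→φ7] = [18, 22]
r6 m[X1→φ0] = [17, 15]
r6 m[X1→φ3] = [17, 18]
r6 m[X1→φ4] = [30, 29]
r7 m[φ0→X9] = [16, 16]
r7 m[φ0→X1] = [15, 16]
r7 m[φ1→X9] = [13, 15]
r7 m[φ1→X10] = [25, 22]
r7 m[φ2→X3] = [26, 24]
r7 m[φ2→X10] = [0, 7]
r7 m[φ3→X12] = [25, 24]
r7 m[φ3→X1] = [15, 13]
r7 m[φ4→X4] = [33, 31]
r7 m[φ4→X1] = [2, 2]
r7 m[φ5→X9] = [4, 0]
r7 m[φ5→X2] = [31, 33]
r7 m[φ6→X12] = [8, 7]
r7 m[φ7→X10] = [6, 4]
r7 m[X9→φ0] = [17, 15]
r7 m[X9→φ1] = [20, 16]
r7 m[X9→φ5] = [29, 31]
r7 m[X3→φ2] = [0, 0]
r7 m[X2→φ5] = [0, 0]
r7 m[X4→φ4] = [0, 0]
r7 m[X12→φ3] = [8, 7]
r7 m[X12→φ6] = [17, 15]
r7 m[X10→φ1] = [6, 11]
r7 m[X10→φ2] = [24, 19]
r7 m[X10→φ7] = [18, 22]
r7 m[X1→φ0] = [17, 15]
r7 m[X1→φ3] = [17, 18]
r7 m[X1→φ4] = [30, 29]
r8 m[φ0→X9] = [16, 16]
r8 m[φ0→X1] = [15, 16]
r8 m[φ1→X9] = [13, 15]
r8 m[φ1→X10] = [25, 22]
r8 m[φ2→X3] = [26, 24]
r8 m[φ2→X10] = [0, 7]
r8 m[φ3→X12] = [25, 24]
r8 m[φ3→X1] = [15, 13]
r8 m[φ4→X4] = [33, 31]
r8 m[φ4→X1] = [2, 2]
r8 m[φ5→X9] = [4, 0]
r8 m[φ5→X2] = [31, 33]
r8 m[φ6→X12] = [8, 7]
r8 m[φ7→X10] = [6, 4]
r8 m[X9→φ0] = [17, 15]
r8 m[X9→φ1] = [20, 16]
r8 m[X9→φ5] = [29, 31]
r8 m[X3→φ2] = [0, 0]
r8 m[X2→φ5] = [0, 0]
r8 m[X4→φ4] = [0, 0]
r8 m[X12→φ3] = [8, 7]
r8 m[X12→φ6] = [25, 24]
r8 m[X10→φ1] = [6, 11]
r8 m[X10→φ2] = [31, 26]
r8 m[X10→φ7] = [25, 29]
r8 m[X1→φ0] = [17, 15]
r8 m[X1→φ3] = [17, 18]
r8 m[X1→φ4] = [30, 29]
r9 m[φ0→X9] = [16, 16]
r9 m[φ0→X1] = [15, 16]
r9 m[φ1→X9] = [13, 15]
r9 m[φ1→X10] = [25, 22]
r9 m[φ2→X3] = [33, 31]
r9 m[φ2→X10] = [0, 7]
r9 m[φ3→X12] = [25, 24]
r9 m[φ3→X1] = [15, 13]
r9 m[φ4→X4] = [33, 31]
r9 m[φ4→X1] = [2, 2]
r9 m[φ5→X9] = [4, 0]
r9 m[φ5→X2] = [31, 33]
r9 m[φ6→X12] = [8, 7]
r9 m[φ7→X10] = [6, 4]
r9 m[X9→φ0] = [17, 15]
r9 m[X9→φ1] = [20, 16]
r9 m[X9→φ5] = [29, 31]
r9 m[X3→φ2] = [0, 0]
r9 m[X2→φ5] = [0, 0]
r9 m[X4→φ4] = [0, 0]
r9 m[X12→φ3] = [8, 7]
r9 m[X12→φ6] = [25, 24]
r9 m[X10→φ1] = [6, 11]
r9 m[X10→φ2] = [31, 26]
r9 m[X10→φ7] = [25, 29]
r9 m[X1→φ0] = [17, 15]
r9 m[X1→φ3] = [17, 18]
r9 m[X1→φ4] = [30, 29]
r10 m[φ0→X9] = [16, 16]
r10 m[φ0→X1] = [15, 16]
r10 m[φ1→X9] = [13, 15]
r10 m[φ1→X10] = [25, 22]
r10 m[φ2→X3] = [33, 31]
r10 m[φ2→X10] = [0, 7]
r10 m[φ3→X12] = [25, 24]
r10 m[φ3→X1] = [15, 13]
r10 m[φ4→X4] = [33, 31]
r10 m[φ4→X1] = [2, 2]
r10 m[φ5→X9] = [4, 0]
r10 m[φ5→X2] = [31, 33]
r10 m[φ6→X12] = [8, 7]
r10 m[φ7→X10] = [6, 4]
r10 m[X9→φ0] = [17, 15]
r10 m[X9→φ1] = [20, 16]
r10 m[X9→φ5] = [29, 31]
r10 m[X3→φ2] = [0, 0]
r10 m[X2→φ5] = [0, 0]
r10 m[X4→φ4] = [0, 0]
r10 m[X12→φ3] = [8, 7]
r10 m[X12→φ6] = [25, 24]
r10 m[X10→φ1] = [6, 11]
r10 m[X10→φ2] = [31, 26]
r10 m[X10→φ7] = [25, 29]
r10 m[X1→φ0] = [17, 15]
r10 m[X1→φ3] = [17, 18]
r10 m[X1→φ4] = [30, 29]
fixed point reached at round 10
traceback from X9: (X9=1, X3=1, X2=0, X4=1, X12=1, X10=0, X1=1), score=31

assignment: (X9=1, X3=1, X2=0, X4=1, X12=1, X10=0, X1=1); score = 31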